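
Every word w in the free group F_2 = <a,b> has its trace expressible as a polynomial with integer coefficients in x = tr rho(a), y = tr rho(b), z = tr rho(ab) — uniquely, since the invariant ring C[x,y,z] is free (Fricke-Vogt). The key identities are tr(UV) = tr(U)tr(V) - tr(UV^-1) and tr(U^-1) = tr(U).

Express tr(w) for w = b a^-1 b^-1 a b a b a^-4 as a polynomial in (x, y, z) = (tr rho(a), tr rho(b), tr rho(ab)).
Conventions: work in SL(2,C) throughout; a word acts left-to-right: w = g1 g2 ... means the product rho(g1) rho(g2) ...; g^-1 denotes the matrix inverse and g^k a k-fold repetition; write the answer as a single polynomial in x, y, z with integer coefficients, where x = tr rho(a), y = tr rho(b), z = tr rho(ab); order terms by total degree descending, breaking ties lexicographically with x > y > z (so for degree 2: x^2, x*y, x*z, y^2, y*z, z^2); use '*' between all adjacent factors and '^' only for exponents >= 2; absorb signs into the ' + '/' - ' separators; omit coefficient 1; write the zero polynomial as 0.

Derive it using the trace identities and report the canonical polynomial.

-x^5*y^2*z^2 + x^6*y*z + x^4*y^3*z + 2*x^4*y*z^3 - x^5*z^2 + 2*x^3*y^2*z^2 - x^3*z^4 - 7*x^4*y*z - 3*x^2*y^3*z - 5*x^2*y*z^3 + x^3*y^2 + 6*x^3*z^2 + x*y^2*z^2 + 2*x*z^4 + 12*x^2*y*z + y^3*z + y*z^3 - x^3 - 2*x*y^2 - 8*x*z^2 - 3*y*z + 3*x

tr(b a b) = tr(b) tr(a b) - tr(a)   [square of b] = y*z - x
tr(b a b a) = tr(a b) tr(a b) - tr(1)   [split at a repeated a] = z^2 - 2
tr(a^-1 b a b) = tr(b a b) tr(a) - tr(b a b a)   [inverse elimination on a] = x*y*z - x^2 - z^2 + 2
tr(b a b a^-2) = tr(a^-1 b a b) tr(a) - tr(a^-1 b a b a)   [inverse elimination on a] = x^2*y*z - x^3 - x*z^2 - y*z + 3*x
reduce: tr(a^2 b a b) = tr(a) tr(b a b a) - tr(b a b)   [square of a] = x*z^2 - y*z - x
so tr(a b a) = tr(a) tr(b a) - tr(b)   [square of a] = x*z - y
reduce: tr(a^2 b a) = tr(a) tr(a b a) - tr(a b)   [square of a] = x^2*z - x*y - z
reduce: tr(b a^2 b a b) = tr(b) tr(a^2 b a b) - tr(a^2 b a)   [square of b] = x*y*z^2 - x^2*z - y^2*z + z
tr(b a b a b a) = tr(a b a b) tr(a b) - tr(b a)   [split at a repeated a] = z^3 - 3*z
tr(b a b a b) = tr(b) tr(a b a b) - tr(a b a)   [square of b] = y*z^2 - x*z - y
tr(b a^2 b a b a) = tr(a) tr(b a b a b a) - tr(b a b a b)   [square of a] = x*z^3 - y*z^2 - 2*x*z + y
tr(a b a b a^-1 b a) = tr(b a^2 b a b) tr(a) - tr(b a^2 b a b a)   [inverse elimination on a] = x^2*y*z^2 - x^3*z - x*y^2*z - x*z^3 + y*z^2 + 3*x*z - y
reduce: tr(b a b a b a b) = tr(b) tr(a b a b a b) - tr(a b a b a)   [square of b] = y*z^3 - x*z^2 - 2*y*z + x
so tr(b a b a b a b a) = tr(b a b a b a) tr(b a) - tr(a b a b)   [split at a repeated b] = z^4 - 4*z^2 + 2
tr(a b a b a^-1 b a b) = tr(b a b a b a b) tr(a) - tr(b a b a b a b a)   [inverse elimination on a] = x*y*z^3 - x^2*z^2 - z^4 - 2*x*y*z + x^2 + 4*z^2 - 2
so tr(a^-1 b a b^-1 a b a b) = tr(a b a b a^-1 b a) tr(b) - tr(a b a b a^-1 b a b)   [inverse elimination on b] = x^2*y^2*z^2 - x^3*y*z - x*y^3*z - 2*x*y*z^3 + x^2*z^2 + y^2*z^2 + z^4 + 5*x*y*z - x^2 - y^2 - 4*z^2 + 2
reduce: tr(b a b^-1 a b a b) = tr(a b a b^2 a) tr(b) - tr(a b a b^2 a b)   [inverse elimination on b] = x*y^2*z^2 - x^2*y*z - y^3*z - y*z^3 + x*z^2 + 3*y*z - x
tr(a^-1 b a b^-1 a b a b a^-1) = tr(a^-1 b a b^-1 a b a b) tr(a) - tr(a^-1 b a b^-1 a b a b a)   [inverse elimination on a] = x^3*y^2*z^2 - x^4*y*z - x^2*y^3*z - 2*x^2*y*z^3 + x^3*z^2 + x*z^4 + 6*x^2*y*z + y^3*z + y*z^3 - x^3 - x*y^2 - 5*x*z^2 - 3*y*z + 3*x
tr(b^-1 a b a b a^-3 b a) = tr(a^-1 b a b^-1 a b a b a^-1) tr(a) - tr(a^-1 b a b^-1 a b a b)   [inverse elimination on a] = x^4*y^2*z^2 - x^5*y*z - x^3*y^3*z - 2*x^3*y*z^3 + x^4*z^2 - x^2*y^2*z^2 + x^2*z^4 + 7*x^3*y*z + 2*x*y^3*z + 3*x*y*z^3 - x^4 - x^2*y^2 - 6*x^2*z^2 - y^2*z^2 - z^4 - 8*x*y*z + 4*x^2 + y^2 + 4*z^2 - 2
so tr(a^-2 b a^-1 b^-1 a b a b a^-1) = tr(b^-1 a b a b a^-3 b) tr(a) - tr(b^-1 a b a b a^-3 b a)   [inverse elimination on a] = -x^4*y^2*z^2 + x^5*y*z + x^3*y^3*z + 2*x^3*y*z^3 - x^4*z^2 + x^2*y^2*z^2 - x^2*z^4 - 6*x^3*y*z - 2*x*y^3*z - 3*x*y*z^3 + x^2*y^2 + 5*x^2*z^2 + y^2*z^2 + z^4 + 7*x*y*z - x^2 - y^2 - 4*z^2 + 2
tr(a^-2 b a^-1 b^-1 a b a b) = tr(b^-1 a b a b a^-2 b) tr(a) - tr(b^-1 a b a b a^-2 b a)   [inverse elimination on a] = -x^3*y^2*z^2 + x^4*y*z + x^2*y^3*z + 2*x^2*y*z^3 - x^3*z^2 - x*z^4 - 5*x^2*y*z - y^3*z - y*z^3 + x*y^2 + 4*x*z^2 + 3*y*z - x
reduce: tr(b a^-1 b^-1 a b a b a^-4) = tr(a^-2 b a^-1 b^-1 a b a b a^-1) tr(a) - tr(a^-2 b a^-1 b^-1 a b a b)   [inverse elimination on a] = -x^5*y^2*z^2 + x^6*y*z + x^4*y^3*z + 2*x^4*y*z^3 - x^5*z^2 + 2*x^3*y^2*z^2 - x^3*z^4 - 7*x^4*y*z - 3*x^2*y^3*z - 5*x^2*y*z^3 + x^3*y^2 + 6*x^3*z^2 + x*y^2*z^2 + 2*x*z^4 + 12*x^2*y*z + y^3*z + y*z^3 - x^3 - 2*x*y^2 - 8*x*z^2 - 3*y*z + 3*x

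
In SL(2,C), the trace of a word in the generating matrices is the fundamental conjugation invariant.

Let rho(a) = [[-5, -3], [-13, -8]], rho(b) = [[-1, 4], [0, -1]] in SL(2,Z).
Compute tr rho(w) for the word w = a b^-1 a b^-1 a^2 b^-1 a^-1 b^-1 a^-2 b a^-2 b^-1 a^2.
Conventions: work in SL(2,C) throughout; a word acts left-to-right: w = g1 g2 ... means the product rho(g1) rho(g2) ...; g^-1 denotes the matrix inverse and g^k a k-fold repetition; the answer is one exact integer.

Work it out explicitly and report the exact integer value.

rho(a) = [[-5, -3], [-13, -8]]
... * rho(b^-1) = [[-1, -4], [0, -1]]  ->  [[5, 23], [13, 60]]
... * rho(a) = [[-5, -3], [-13, -8]]  ->  [[-324, -199], [-845, -519]]
... * rho(b^-1) = [[-1, -4], [0, -1]]  ->  [[324, 1495], [845, 3899]]
... * rho(a) = [[-5, -3], [-13, -8]]  ->  [[-21055, -12932], [-54912, -33727]]
... * rho(a) = [[-5, -3], [-13, -8]]  ->  [[273391, 166621], [713011, 434552]]
... * rho(b^-1) = [[-1, -4], [0, -1]]  ->  [[-273391, -1260185], [-713011, -3286596]]
... * rho(a^-1) = [[-8, 3], [13, -5]]  ->  [[-14195277, 5480752], [-37021660, 14293947]]
... * rho(b^-1) = [[-1, -4], [0, -1]]  ->  [[14195277, 51300356], [37021660, 133792693]]
... * rho(a^-1) = [[-8, 3], [13, -5]]  ->  [[553342412, -213915949], [1443131729, -557898485]]
... * rho(a^-1) = [[-8, 3], [13, -5]]  ->  [[-7207646633, 2729606981], [-18797734137, 7118887612]]
... * rho(b) = [[-1, 4], [0, -1]]  ->  [[7207646633, -31560193513], [18797734137, -82309824160]]
... * rho(a^-1) = [[-8, 3], [13, -5]]  ->  [[-467943688733, 179423907464], [-1220409587176, 467942323211]]
... * rho(a^-1) = [[-8, 3], [13, -5]]  ->  [[6076060306896, -2300950603519], [15846526899151, -6000940377583]]
... * rho(b^-1) = [[-1, -4], [0, -1]]  ->  [[-6076060306896, -22003290624065], [-15846526899151, -57385167219021]]
... * rho(a) = [[-5, -3], [-13, -8]]  ->  [[316423079647325, 194254505913208], [825239808343028, 506620918449621]]
... * rho(a) = [[-5, -3], [-13, -8]]  ->  [[-4107423975108329, -2503305286247639], [-10712270981560213, -6528686772626052]]
tr = -4107423975108329 + -6528686772626052 = -10636110747734381

-10636110747734381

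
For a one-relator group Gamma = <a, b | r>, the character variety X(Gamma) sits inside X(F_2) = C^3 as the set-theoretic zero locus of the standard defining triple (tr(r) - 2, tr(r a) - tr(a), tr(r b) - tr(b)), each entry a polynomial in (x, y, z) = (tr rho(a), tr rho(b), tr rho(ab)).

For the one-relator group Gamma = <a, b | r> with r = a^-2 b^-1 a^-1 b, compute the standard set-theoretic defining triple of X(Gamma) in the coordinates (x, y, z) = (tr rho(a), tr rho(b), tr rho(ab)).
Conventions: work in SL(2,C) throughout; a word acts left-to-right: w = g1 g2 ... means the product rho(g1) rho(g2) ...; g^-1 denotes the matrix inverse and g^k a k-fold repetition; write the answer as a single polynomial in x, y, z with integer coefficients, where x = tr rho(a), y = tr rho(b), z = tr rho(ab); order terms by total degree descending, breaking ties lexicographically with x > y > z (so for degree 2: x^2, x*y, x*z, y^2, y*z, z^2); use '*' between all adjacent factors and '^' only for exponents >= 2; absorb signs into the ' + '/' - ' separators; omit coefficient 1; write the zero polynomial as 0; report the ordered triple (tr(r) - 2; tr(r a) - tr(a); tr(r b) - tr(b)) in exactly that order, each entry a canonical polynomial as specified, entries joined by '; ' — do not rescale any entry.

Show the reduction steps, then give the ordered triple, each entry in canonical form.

use: tr(a^-1) = tr(a) = x
tr(a b a) = tr(a) tr(b a) - tr(b)  (reduce the a square) = x*z - y
apply: tr(a b a b) = tr(a b) tr(a b) - tr(1)  (split on a) = z^2 - 2
use: tr(b^-1 a b a) = tr(a b a) tr(b) - tr(a b a b)  (eliminate b^-1) = x*y*z - y^2 - z^2 + 2
use: tr(b a^-1 b^-1 a) = tr(b^-1 a b) tr(a) - tr(b^-1 a b a)  (eliminate a^-1) = -x*y*z + x^2 + y^2 + z^2 - 2
apply: tr(b^-1 a^-1 b a^-1) = tr(b a^-1 b^-1) tr(a) - tr(b a^-1 b^-1 a)  (eliminate a^-1) = x*y*z - y^2 - z^2 + 2
tr(a^-2 b^-1 a^-1 b) = tr(b^-1 a^-1 b a^-1) tr(a) - tr(b^-1 a^-1 b)  (eliminate a^-1) = x^2*y*z - x*y^2 - x*z^2 + x
use: tr(b a^-1) = tr(b) tr(a) - tr(b a)  (eliminate a^-1) = x*y - z
use: tr(b^2) = tr(b) tr(b) - tr(1)  (reduce the b square) = y^2 - 2
tr(a b^2) = tr(b) tr(a b) - tr(a)  (reduce the b square) = y*z - x
tr(b a b^2) = tr(b) tr(a b^2) - tr(a b)  (reduce the b square) = y^2*z - x*y - z
tr(b a b^2 a) = tr(b) tr(a b a b) - tr(a b a)  (reduce the b square) = y*z^2 - x*z - y
tr(a b^2 a^-1 b) = tr(b a b^2) tr(a) - tr(b a b^2 a)  (eliminate a^-1) = x*y^2*z - x^2*y - y*z^2 + y
use: tr(b^2 a^-1 b^-1 a) = tr(a b^2 a^-1) tr(b) - tr(a b^2 a^-1 b)  (eliminate b^-1) = -x*y^2*z + x^2*y + y^3 + y*z^2 - 3*y
tr(b^-1 a^-1 b^2 a^-1) = tr(b^2 a^-1 b^-1) tr(a) - tr(b^2 a^-1 b^-1 a)  (eliminate a^-1) = x*y^2*z - y^3 - y*z^2 - x*z + 3*y
use: tr(a^-2 b^-1 a^-1 b^2) = tr(b^-1 a^-1 b^2 a^-1) tr(a) - tr(b^-1 a^-1 b^2)  (eliminate a^-1) = x^2*y^2*z - x*y^3 - x*y*z^2 - x^2*z + 2*x*y + z
assemble the triple (tr(r) - 2; tr(r a) - x; tr(r b) - y)

x^2*y*z - x*y^2 - x*z^2 + x - 2; x*y*z - y^2 - z^2 - x + 2; x^2*y^2*z - x*y^3 - x*y*z^2 - x^2*z + 2*x*y - y + z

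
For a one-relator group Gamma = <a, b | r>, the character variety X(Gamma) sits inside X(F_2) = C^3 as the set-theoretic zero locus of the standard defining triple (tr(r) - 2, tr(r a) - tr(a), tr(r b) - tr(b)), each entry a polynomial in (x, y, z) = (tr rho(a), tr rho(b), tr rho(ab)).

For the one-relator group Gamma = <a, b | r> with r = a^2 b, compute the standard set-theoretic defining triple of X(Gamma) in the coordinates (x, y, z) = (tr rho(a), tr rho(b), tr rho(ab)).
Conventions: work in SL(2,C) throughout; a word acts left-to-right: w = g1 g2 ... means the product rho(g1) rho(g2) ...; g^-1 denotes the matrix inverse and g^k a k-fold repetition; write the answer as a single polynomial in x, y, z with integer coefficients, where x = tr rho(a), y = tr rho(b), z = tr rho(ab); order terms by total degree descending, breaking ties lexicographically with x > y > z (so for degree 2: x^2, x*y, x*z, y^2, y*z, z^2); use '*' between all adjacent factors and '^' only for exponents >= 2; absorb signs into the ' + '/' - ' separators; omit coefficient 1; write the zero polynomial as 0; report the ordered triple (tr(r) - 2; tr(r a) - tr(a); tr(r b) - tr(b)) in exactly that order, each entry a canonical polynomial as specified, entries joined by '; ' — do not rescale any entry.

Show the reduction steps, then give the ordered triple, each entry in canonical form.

x*z - y - 2; x^2*z - x*y - x - z; x*y*z - x^2 - y^2 - y + 2

next, trace(a^2 b) = trace(a) trace(b a) - trace(b)  (reduce the a square) = x*z - y
trace(a^2 b a) = trace(a) trace(b a^2) - trace(b a) = x^2*z - x*y - z
trace(b^2 a) = trace(b) trace(a b) - trace(a)   [square of b] = y*z - x
trace(b^2) = trace(b) trace(b) - trace(1)   [square of b] = y^2 - 2
trace(a^2 b^2) = trace(a) trace(b^2 a) - trace(b^2)   [square of a] = x*y*z - x^2 - y^2 + 2
assemble the triple (trace(r) - 2; trace(r a) - x; trace(r b) - y)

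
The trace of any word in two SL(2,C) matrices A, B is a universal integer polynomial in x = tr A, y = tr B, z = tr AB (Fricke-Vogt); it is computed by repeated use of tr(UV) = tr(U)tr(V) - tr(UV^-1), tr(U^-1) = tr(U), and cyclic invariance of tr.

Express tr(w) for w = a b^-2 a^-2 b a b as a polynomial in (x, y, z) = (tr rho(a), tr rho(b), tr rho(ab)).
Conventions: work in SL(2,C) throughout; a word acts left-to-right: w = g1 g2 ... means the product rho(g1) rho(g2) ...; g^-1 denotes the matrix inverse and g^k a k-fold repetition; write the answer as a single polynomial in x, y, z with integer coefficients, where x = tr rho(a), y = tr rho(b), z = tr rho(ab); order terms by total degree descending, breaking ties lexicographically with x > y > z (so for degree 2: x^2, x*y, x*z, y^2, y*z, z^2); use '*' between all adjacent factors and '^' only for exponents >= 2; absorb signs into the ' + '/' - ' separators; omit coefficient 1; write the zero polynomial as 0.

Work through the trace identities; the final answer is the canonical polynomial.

tr(a b a) = tr(a) * tr(b a) - tr(b) = x*z - y
reduce: tr(b a b a) = tr(a b) * tr(a b) - tr(1)   [split at repeated a] = z^2 - 2
so tr(b a b) = tr(b) * tr(a b) - tr(a) = y*z - x
tr(a b a b a) = tr(a) * tr(b a b a) - tr(b a b) = x*z^2 - y*z - x
so tr(a b a b a b) = tr(b a) * tr(b a b a) - tr(b^-1 a^-1)   [split at repeated b] = z^3 - 3*z
tr(b a b a b^-1 a) = tr(a b a b a) * tr(b) - tr(a b a b a b) = x*y*z^2 - y^2*z - z^3 - x*y + 3*z
so tr(b^-1 a^-1 b a b a) = tr(b a b a b^-1) * tr(a) - tr(b a b a b^-1 a) = -x*y*z^2 + x^2*z + y^2*z + z^3 - 3*z
tr(b a b a b^-2 a^-1) = tr(b^-1 a^-1 b a b a) * tr(b) - tr(b^-1 a^-1 b a b a b) = -x*y^2*z^2 + x^2*y*z + y^3*z + y*z^3 - 4*y*z + x
reduce: tr(a b a b^-1) = tr(a b a) * tr(b) - tr(a b a b) = x*y*z - y^2 - z^2 + 2
reduce: tr(a b^-2 a^-2 b a b) = tr(b a b a b^-2 a^-1) * tr(a) - tr(b a b a b^-2) = -x^2*y^2*z^2 + x^3*y*z + x*y^3*z + x*y*z^3 - 5*x*y*z + x^2 + y^2 + z^2 - 2

-x^2*y^2*z^2 + x^3*y*z + x*y^3*z + x*y*z^3 - 5*x*y*z + x^2 + y^2 + z^2 - 2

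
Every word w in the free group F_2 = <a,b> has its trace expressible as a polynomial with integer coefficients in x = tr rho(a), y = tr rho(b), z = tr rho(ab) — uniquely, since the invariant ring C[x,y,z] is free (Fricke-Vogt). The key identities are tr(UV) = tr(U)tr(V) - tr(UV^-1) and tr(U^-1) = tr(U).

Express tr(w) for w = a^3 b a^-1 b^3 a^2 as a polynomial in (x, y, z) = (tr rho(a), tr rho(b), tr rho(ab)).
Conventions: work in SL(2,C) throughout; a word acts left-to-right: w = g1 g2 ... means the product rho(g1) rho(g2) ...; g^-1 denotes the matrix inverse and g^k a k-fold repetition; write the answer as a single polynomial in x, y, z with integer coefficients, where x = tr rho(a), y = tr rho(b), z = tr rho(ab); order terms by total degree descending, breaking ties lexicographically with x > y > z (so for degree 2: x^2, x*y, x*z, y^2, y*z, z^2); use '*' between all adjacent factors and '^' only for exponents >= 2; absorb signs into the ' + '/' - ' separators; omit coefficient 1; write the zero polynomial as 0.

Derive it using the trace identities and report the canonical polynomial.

x^5*y^3*z - x^6*y^2 - x^4*y^4 - x^4*y^2*z^2 - x^5*y*z - 2*x^3*y^3*z + x^6 + 7*x^4*y^2 + x^4*z^2 + 2*x^2*y^4 + 3*x^2*y^2*z^2 + x^3*y*z - x*y^3*z - 6*x^4 - 10*x^2*y^2 - 3*x^2*z^2 - y^2*z^2 + 3*x*y*z + 9*x^2 + y^2 + z^2 - 2

use: trace(b a^2) = trace(a) trace(b a) - trace(b)   [square of a] = x*z - y
use: trace(a^2 b a) = trace(a) trace(b a^2) - trace(b a)   [square of a] = x^2*z - x*y - z
trace(b a^4) = trace(a) trace(a^2 b a) - trace(a^2 b)   [square of a] = x^3*z - x^2*y - 2*x*z + y
use: trace(a^5 b) = trace(a) trace(b a^4) - trace(b a^3)   [square of a] = x^4*z - x^3*y - 3*x^2*z + 2*x*y + z
use: trace(a^2) = trace(a) trace(a) - trace(1)   [square of a] = x^2 - 2
trace(a^3) = trace(a) trace(a^2) - trace(a)   [square of a] = x^3 - 3*x
use: trace(a^4) = trace(a) trace(a^3) - trace(a^2)   [square of a] = x^4 - 4*x^2 + 2
trace(a^5) = trace(a) trace(a^4) - trace(a^3)   [square of a] = x^5 - 5*x^3 + 5*x
trace(a^5 b^2) = trace(b) trace(a^5 b) - trace(a^5)   [square of b] = x^4*y*z - x^5 - x^3*y^2 - 3*x^2*y*z + 5*x^3 + 2*x*y^2 + y*z - 5*x
trace(b a^5 b^2) = trace(b) trace(a^5 b^2) - trace(a^5 b)   [square of b] = x^4*y^2*z - x^5*y - x^3*y^3 - x^4*z - 3*x^2*y^2*z + 6*x^3*y + 2*x*y^3 + 3*x^2*z + y^2*z - 7*x*y - z
trace(b^3 a^5 b) = trace(b) trace(b a^5 b^2) - trace(b a^5 b)   [square of b] = x^4*y^3*z - x^5*y^2 - x^3*y^4 - 2*x^4*y*z - 3*x^2*y^3*z + x^5 + 7*x^3*y^2 + 2*x*y^4 + 6*x^2*y*z + y^3*z - 5*x^3 - 9*x*y^2 - 2*y*z + 5*x
trace(a b a b) = trace(a b) trace(a b) - trace(1)   [split at a repeated a] = z^2 - 2
use: trace(b a b^2 a) = trace(b) trace(a b a b) - trace(a b a)   [square of b] = y*z^2 - x*z - y
use: trace(a b^2) = trace(b) trace(a b) - trace(a)   [square of b] = y*z - x
apply: trace(b a b^2) = trace(b) trace(a b^2) - trace(a b)   [square of b] = y^2*z - x*y - z
apply: trace(b a^2 b a b) = trace(a) trace(b a b^2 a) - trace(b a b^2)   [square of a] = x*y*z^2 - x^2*z - y^2*z + z
apply: trace(b a^2 b a) = trace(a) trace(b a b a) - trace(b a b)   [square of a] = x*z^2 - y*z - x
use: trace(b a b^3 a^2) = trace(b) trace(b a^2 b a b) - trace(b a^2 b a)   [square of b] = x*y^2*z^2 - x^2*y*z - y^3*z - x*z^2 + 2*y*z + x
use: trace(b a b^3 a) = trace(b) trace(b a b a b) - trace(b a b a)   [square of b] = y^2*z^2 - x*y*z - y^2 - z^2 + 2
use: trace(b a b^3 a^3) = trace(a) trace(b a b^3 a^2) - trace(b a b^3 a)   [square of a] = x^2*y^2*z^2 - x^3*y*z - x*y^3*z - x^2*z^2 - y^2*z^2 + 3*x*y*z + x^2 + y^2 + z^2 - 2
apply: trace(a^2 b a b^3 a^2) = trace(a) trace(b a b^3 a^3) - trace(b a b^3 a^2)   [square of a] = x^3*y^2*z^2 - x^4*y*z - x^2*y^3*z - x^3*z^2 - 2*x*y^2*z^2 + 4*x^2*y*z + y^3*z + x^3 + x*y^2 + 2*x*z^2 - 2*y*z - 3*x
use: trace(b^3 a^5 b a) = trace(a) trace(a^2 b a b^3 a^2) - trace(a^2 b a b^3 a)   [square of a] = x^4*y^2*z^2 - x^5*y*z - x^3*y^3*z - x^4*z^2 - 3*x^2*y^2*z^2 + 5*x^3*y*z + 2*x*y^3*z + x^4 + x^2*y^2 + 3*x^2*z^2 + y^2*z^2 - 5*x*y*z - 4*x^2 - y^2 - z^2 + 2
trace(a^3 b a^-1 b^3 a^2) = trace(b^3 a^5 b) trace(a) - trace(b^3 a^5 b a)   [inverse elimination on a] = x^5*y^3*z - x^6*y^2 - x^4*y^4 - x^4*y^2*z^2 - x^5*y*z - 2*x^3*y^3*z + x^6 + 7*x^4*y^2 + x^4*z^2 + 2*x^2*y^4 + 3*x^2*y^2*z^2 + x^3*y*z - x*y^3*z - 6*x^4 - 10*x^2*y^2 - 3*x^2*z^2 - y^2*z^2 + 3*x*y*z + 9*x^2 + y^2 + z^2 - 2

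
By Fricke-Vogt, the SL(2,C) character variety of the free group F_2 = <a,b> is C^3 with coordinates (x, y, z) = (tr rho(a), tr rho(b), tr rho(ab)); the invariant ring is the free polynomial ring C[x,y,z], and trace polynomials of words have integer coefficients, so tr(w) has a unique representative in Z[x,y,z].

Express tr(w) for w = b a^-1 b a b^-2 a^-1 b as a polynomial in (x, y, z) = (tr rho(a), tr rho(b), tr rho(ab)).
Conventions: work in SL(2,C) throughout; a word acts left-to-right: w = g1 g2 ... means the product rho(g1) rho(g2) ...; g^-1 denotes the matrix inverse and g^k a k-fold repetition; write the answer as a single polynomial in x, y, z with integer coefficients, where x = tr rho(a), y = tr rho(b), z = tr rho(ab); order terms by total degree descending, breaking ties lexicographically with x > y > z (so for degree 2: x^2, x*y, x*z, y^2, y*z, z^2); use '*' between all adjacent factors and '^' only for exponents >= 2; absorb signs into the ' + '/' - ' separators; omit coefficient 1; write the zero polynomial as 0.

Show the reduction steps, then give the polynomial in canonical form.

tr(b a b) = tr(b)*tr(a b) - tr(a)  (reduce the b square) = y*z - x
tr(b^3 a) = tr(b)*tr(b a b) - tr(b a)  (reduce the b square) = y^2*z - x*y - z
apply: tr(b^2) = tr(b)*tr(b) - tr(1)  (reduce the b square) = y^2 - 2
tr(b^3) = tr(b)*tr(b^2) - tr(b)  (reduce the b square) = y^3 - 3*y
apply: tr(a b^3 a) = tr(a)*tr(b^3 a) - tr(b^3)  (reduce the a square) = x*y^2*z - x^2*y - y^3 - x*z + 3*y
use: tr(a b a b) = tr(b a)*tr(b a) - tr(1)  (split on b) = z^2 - 2
use: tr(a b a) = tr(a)*tr(b a) - tr(b)  (reduce the a square) = x*z - y
apply: tr(a b a b^2) = tr(b)*tr(a b a b) - tr(a b a)  (reduce the b square) = y*z^2 - x*z - y
tr(a b^3 a b) = tr(b)*tr(a b a b^2) - tr(a b a b)  (reduce the b square) = y^2*z^2 - x*y*z - y^2 - z^2 + 2
apply: tr(a b^3 a b^-1) = tr(a b^3 a)*tr(b) - tr(a b^3 a b)  (eliminate b^-1) = x*y^3*z - x^2*y^2 - y^4 - y^2*z^2 + 4*y^2 + z^2 - 2
tr(b^3 a b^-2 a) = tr(a b^3 a b^-1)*tr(b) - tr(a b^3 a)  (eliminate b^-1) = x*y^4*z - x^2*y^3 - y^5 - y^3*z^2 - x*y^2*z + x^2*y + 5*y^3 + y*z^2 + x*z - 5*y
apply: tr(b a b^-2 a^-1 b^2) = tr(b^3 a b^-2)*tr(a) - tr(b^3 a b^-2 a)  (eliminate a^-1) = -x*y^4*z + x^2*y^3 + y^5 + y^3*z^2 + x*y^2*z - x^2*y - 5*y^3 - y*z^2 + 5*y
tr(a b^2 a b a) = tr(a)*tr(b^2 a b a) - tr(b^2 a b)  (reduce the a square) = x*y*z^2 - x^2*z - y^2*z + z
tr(a b a b a b) = tr(b a b a)*tr(b a) - tr(a b)  (split on b) = z^3 - 3*z
tr(a b a b a) = tr(a)*tr(b a b a) - tr(b a b)  (reduce the a square) = x*z^2 - y*z - x
apply: tr(a b^2 a b a b) = tr(b)*tr(a b a b a b) - tr(a b a b a)  (reduce the b square) = y*z^3 - x*z^2 - 2*y*z + x
tr(b^2 a b a b^-1 a) = tr(a b^2 a b a)*tr(b) - tr(a b^2 a b a b)  (eliminate b^-1) = x*y^2*z^2 - x^2*y*z - y^3*z - y*z^3 + x*z^2 + 3*y*z - x
tr(b^-1 a^-1 b^2 a b a) = tr(b^2 a b a b^-1)*tr(a) - tr(b^2 a b a b^-1 a)  (eliminate a^-1) = -x*y^2*z^2 + x^2*y*z + y^3*z + y*z^3 - 3*y*z - x
tr(b a b^-2 a^-1 b^2 a) = tr(b^-1 a^-1 b^2 a b a)*tr(b) - tr(b^-1 a^-1 b^2 a b a b)  (eliminate b^-1) = -x*y^3*z^2 + x^2*y^2*z + y^4*z + y^2*z^3 - 4*y^2*z + z
use: tr(b a^-1 b a b^-2 a^-1 b) = tr(b a b^-2 a^-1 b^2)*tr(a) - tr(b a b^-2 a^-1 b^2 a)  (eliminate a^-1) = -x^2*y^4*z + x^3*y^3 + x*y^5 + 2*x*y^3*z^2 - y^4*z - y^2*z^3 - x^3*y - 5*x*y^3 - x*y*z^2 + 4*y^2*z + 5*x*y - z

-x^2*y^4*z + x^3*y^3 + x*y^5 + 2*x*y^3*z^2 - y^4*z - y^2*z^3 - x^3*y - 5*x*y^3 - x*y*z^2 + 4*y^2*z + 5*x*y - z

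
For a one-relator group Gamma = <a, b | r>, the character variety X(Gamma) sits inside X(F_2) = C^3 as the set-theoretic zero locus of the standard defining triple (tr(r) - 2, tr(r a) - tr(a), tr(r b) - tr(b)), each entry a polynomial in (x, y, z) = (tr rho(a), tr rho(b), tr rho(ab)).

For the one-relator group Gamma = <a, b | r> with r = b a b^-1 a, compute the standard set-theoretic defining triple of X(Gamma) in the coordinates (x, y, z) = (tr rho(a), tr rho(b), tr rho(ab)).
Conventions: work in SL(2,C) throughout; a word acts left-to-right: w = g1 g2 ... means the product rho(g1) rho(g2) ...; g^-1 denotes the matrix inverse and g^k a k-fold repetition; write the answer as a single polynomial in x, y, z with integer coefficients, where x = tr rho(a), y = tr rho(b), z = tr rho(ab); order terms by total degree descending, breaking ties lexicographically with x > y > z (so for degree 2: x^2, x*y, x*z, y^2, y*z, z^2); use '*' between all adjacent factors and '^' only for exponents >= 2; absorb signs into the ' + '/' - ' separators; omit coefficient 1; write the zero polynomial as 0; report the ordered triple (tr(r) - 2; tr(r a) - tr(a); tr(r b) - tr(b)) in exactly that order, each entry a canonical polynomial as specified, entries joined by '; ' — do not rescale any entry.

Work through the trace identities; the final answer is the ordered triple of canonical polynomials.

trace(a b a) = trace(a)*trace(b a) - trace(b)   [square of a] = x*z - y
trace(a b a b) = trace(b a)*trace(b a) - trace(1)   [split at a repeated b] = z^2 - 2
trace(b a b^-1 a) = trace(a b a)*trace(b) - trace(a b a b)   [inverse elimination on b] = x*y*z - y^2 - z^2 + 2
trace(a^2 b a) = trace(a)*trace(b a^2) - trace(b a)  (reduce the a square) = x^2*z - x*y - z
trace(b a b) = trace(b)*trace(a b) - trace(a)  (reduce the b square) = y*z - x
trace(a^2 b a b) = trace(a)*trace(b a b a) - trace(b a b)  (reduce the a square) = x*z^2 - y*z - x
trace(b a b^-1 a^2) = trace(a^2 b a)*trace(b) - trace(a^2 b a b)  (eliminate b^-1) = x^2*y*z - x*y^2 - x*z^2 + x
trace(a^2) = trace(a)*trace(a) - trace(1)   [square of a] = x^2 - 2
trace(a b^2 a) = trace(b)*trace(a^2 b) - trace(a^2)   [square of b] = x*y*z - x^2 - y^2 + 2
trace(a b^2 a b) = trace(b)*trace(a b a b) - trace(a b a)   [square of b] = y*z^2 - x*z - y
trace(b a b^-1 a b) = trace(a b^2 a)*trace(b) - trace(a b^2 a b)   [inverse elimination on b] = x*y^2*z - x^2*y - y^3 - y*z^2 + x*z + 3*y
assemble the triple (trace(r) - 2; trace(r a) - x; trace(r b) - y)

x*y*z - y^2 - z^2; x^2*y*z - x*y^2 - x*z^2; x*y^2*z - x^2*y - y^3 - y*z^2 + x*z + 2*y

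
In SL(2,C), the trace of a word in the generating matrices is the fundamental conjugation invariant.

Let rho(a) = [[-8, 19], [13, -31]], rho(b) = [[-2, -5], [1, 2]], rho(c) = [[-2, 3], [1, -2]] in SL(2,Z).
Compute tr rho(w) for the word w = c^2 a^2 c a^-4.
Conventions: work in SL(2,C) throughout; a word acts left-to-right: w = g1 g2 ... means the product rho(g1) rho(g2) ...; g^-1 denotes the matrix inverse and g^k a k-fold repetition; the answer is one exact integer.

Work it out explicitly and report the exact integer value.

rho(c) = [[-2, 3], [1, -2]]
... * rho(c) = [[-2, 3], [1, -2]]  ->  [[7, -12], [-4, 7]]
... * rho(a) = [[-8, 19], [13, -31]]  ->  [[-212, 505], [123, -293]]
... * rho(a) = [[-8, 19], [13, -31]]  ->  [[8261, -19683], [-4793, 11420]]
... * rho(c) = [[-2, 3], [1, -2]]  ->  [[-36205, 64149], [21006, -37219]]
... * rho(a^-1) = [[-31, -19], [-13, -8]]  ->  [[288418, 174703], [-167339, -101362]]
... * rho(a^-1) = [[-31, -19], [-13, -8]]  ->  [[-11212097, -6877566], [6505215, 3990337]]
... * rho(a^-1) = [[-31, -19], [-13, -8]]  ->  [[436983365, 268050371], [-253536046, -155521781]]
... * rho(a^-1) = [[-31, -19], [-13, -8]]  ->  [[-17031139138, -10447086903], [9881400579, 6061359122]]
tr = -17031139138 + 6061359122 = -10969780016

-10969780016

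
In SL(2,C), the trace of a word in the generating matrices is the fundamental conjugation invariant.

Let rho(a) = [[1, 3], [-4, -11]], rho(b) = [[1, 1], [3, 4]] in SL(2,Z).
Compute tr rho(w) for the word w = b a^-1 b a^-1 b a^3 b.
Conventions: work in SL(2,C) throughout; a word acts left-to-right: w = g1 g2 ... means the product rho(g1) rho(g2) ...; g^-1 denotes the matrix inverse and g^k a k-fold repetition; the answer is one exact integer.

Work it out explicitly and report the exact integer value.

rho(b) = [[1, 1], [3, 4]]
... * rho(a^-1) = [[-11, -3], [4, 1]]  ->  [[-7, -2], [-17, -5]]
... * rho(b) = [[1, 1], [3, 4]]  ->  [[-13, -15], [-32, -37]]
... * rho(a^-1) = [[-11, -3], [4, 1]]  ->  [[83, 24], [204, 59]]
... * rho(b) = [[1, 1], [3, 4]]  ->  [[155, 179], [381, 440]]
... * rho(a) = [[1, 3], [-4, -11]]  ->  [[-561, -1504], [-1379, -3697]]
... * rho(a) = [[1, 3], [-4, -11]]  ->  [[5455, 14861], [13409, 36530]]
... * rho(a) = [[1, 3], [-4, -11]]  ->  [[-53989, -147106], [-132711, -361603]]
... * rho(b) = [[1, 1], [3, 4]]  ->  [[-495307, -642413], [-1217520, -1579123]]
tr = -495307 + -1579123 = -2074430

-2074430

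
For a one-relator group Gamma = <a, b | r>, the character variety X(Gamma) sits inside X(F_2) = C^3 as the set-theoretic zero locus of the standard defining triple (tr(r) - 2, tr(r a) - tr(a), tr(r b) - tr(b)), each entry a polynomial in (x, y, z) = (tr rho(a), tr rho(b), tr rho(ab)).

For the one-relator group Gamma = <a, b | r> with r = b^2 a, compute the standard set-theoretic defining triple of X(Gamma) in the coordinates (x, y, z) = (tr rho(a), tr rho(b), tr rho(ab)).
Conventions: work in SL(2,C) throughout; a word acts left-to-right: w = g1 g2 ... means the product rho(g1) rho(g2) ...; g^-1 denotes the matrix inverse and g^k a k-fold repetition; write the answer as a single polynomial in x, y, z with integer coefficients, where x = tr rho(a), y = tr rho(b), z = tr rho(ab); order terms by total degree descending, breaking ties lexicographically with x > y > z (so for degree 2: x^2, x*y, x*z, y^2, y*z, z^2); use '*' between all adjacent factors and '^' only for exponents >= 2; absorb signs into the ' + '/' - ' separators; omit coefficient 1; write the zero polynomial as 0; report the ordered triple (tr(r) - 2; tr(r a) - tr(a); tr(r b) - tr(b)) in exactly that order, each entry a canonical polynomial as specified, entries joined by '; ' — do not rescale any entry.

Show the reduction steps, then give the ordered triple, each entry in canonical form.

tr(b^2 a) = tr(b)*tr(a b) - tr(a)  (reduce the b square) = y*z - x
tr(b^2) = tr(b)*tr(b) - tr(1) = y^2 - 2
tr(b^2 a^2) = tr(a)*tr(b^2 a) - tr(b^2) = x*y*z - x^2 - y^2 + 2
tr(b^2 a b) = tr(b)*tr(a b^2) - tr(a b)   [square of b] = y^2*z - x*y - z
assemble the triple (tr(r) - 2; tr(r a) - x; tr(r b) - y)

y*z - x - 2; x*y*z - x^2 - y^2 - x + 2; y^2*z - x*y - y - z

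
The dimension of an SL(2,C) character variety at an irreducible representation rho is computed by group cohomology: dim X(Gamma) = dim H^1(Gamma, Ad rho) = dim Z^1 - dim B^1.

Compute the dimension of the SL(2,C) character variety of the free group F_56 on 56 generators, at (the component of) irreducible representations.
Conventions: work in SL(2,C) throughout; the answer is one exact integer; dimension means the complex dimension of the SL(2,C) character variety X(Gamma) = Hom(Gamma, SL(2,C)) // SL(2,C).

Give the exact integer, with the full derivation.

165

The free group F_56: 56 generators, no relators.
A cocycle picks one sl_2 vector per generator freely, giving dim Z^1 = 3*56 = 168.
Irreducibility makes the coboundary map sl_2 -> Z^1 injective (trivial centralizer), so dim B^1 = 3.
dim H^1 = 168 - 3 = 165, which is dim X.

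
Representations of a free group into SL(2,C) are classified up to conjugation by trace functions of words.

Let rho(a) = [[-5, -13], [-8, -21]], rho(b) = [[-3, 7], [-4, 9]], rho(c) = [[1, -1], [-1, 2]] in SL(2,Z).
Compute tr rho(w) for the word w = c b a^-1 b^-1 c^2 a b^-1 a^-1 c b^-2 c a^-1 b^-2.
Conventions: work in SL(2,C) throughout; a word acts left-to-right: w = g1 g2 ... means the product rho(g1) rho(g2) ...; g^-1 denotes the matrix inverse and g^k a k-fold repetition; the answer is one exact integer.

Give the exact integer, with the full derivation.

-1578814820182

rho(c) = [[1, -1], [-1, 2]]
... * rho(b) = [[-3, 7], [-4, 9]]  ->  [[1, -2], [-5, 11]]
... * rho(a^-1) = [[-21, 13], [8, -5]]  ->  [[-37, 23], [193, -120]]
... * rho(b^-1) = [[9, -7], [4, -3]]  ->  [[-241, 190], [1257, -991]]
... * rho(c) = [[1, -1], [-1, 2]]  ->  [[-431, 621], [2248, -3239]]
... * rho(c) = [[1, -1], [-1, 2]]  ->  [[-1052, 1673], [5487, -8726]]
... * rho(a) = [[-5, -13], [-8, -21]]  ->  [[-8124, -21457], [42373, 111915]]
... * rho(b^-1) = [[9, -7], [4, -3]]  ->  [[-158944, 121239], [829017, -632356]]
... * rho(a^-1) = [[-21, 13], [8, -5]]  ->  [[4307736, -2672467], [-22468205, 13939001]]
... * rho(c) = [[1, -1], [-1, 2]]  ->  [[6980203, -9652670], [-36407206, 50346207]]
... * rho(b^-1) = [[9, -7], [4, -3]]  ->  [[24211147, -19903411], [-126280026, 103811821]]
... * rho(b^-1) = [[9, -7], [4, -3]]  ->  [[138286679, -109767796], [-721272950, 572524719]]
... * rho(c) = [[1, -1], [-1, 2]]  ->  [[248054475, -357822271], [-1293797669, 1866322388]]
... * rho(a^-1) = [[-21, 13], [8, -5]]  ->  [[-8071722143, 5013819530], [42100330153, -26150981637]]
... * rho(b^-1) = [[9, -7], [4, -3]]  ->  [[-52590221167, 41460596411], [274299044829, -216249366160]]
... * rho(b^-1) = [[9, -7], [4, -3]]  ->  [[-307469604859, 243749758936], [1603693938821, -1271345215323]]
tr = -307469604859 + -1271345215323 = -1578814820182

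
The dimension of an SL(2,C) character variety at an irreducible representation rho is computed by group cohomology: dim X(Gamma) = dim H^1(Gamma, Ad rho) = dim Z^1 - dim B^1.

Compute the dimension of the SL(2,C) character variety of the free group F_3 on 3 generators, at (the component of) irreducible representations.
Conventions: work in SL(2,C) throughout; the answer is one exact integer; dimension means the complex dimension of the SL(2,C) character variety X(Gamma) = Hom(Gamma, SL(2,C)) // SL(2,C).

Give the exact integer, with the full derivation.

The free group F_3: 3 generators, no relators.
Z^1(Gamma, Ad rho) = (sl_2)^3: a cocycle is a free choice of one sl_2 vector per generator, so dim Z^1 = 3*3 = 9.
At an irreducible rho the centralizer of the image in sl_2 is 0, so the coboundary map sl_2 -> Z^1 is injective: dim B^1 = 3.
Therefore dim X = 9 - 3 = 6.

6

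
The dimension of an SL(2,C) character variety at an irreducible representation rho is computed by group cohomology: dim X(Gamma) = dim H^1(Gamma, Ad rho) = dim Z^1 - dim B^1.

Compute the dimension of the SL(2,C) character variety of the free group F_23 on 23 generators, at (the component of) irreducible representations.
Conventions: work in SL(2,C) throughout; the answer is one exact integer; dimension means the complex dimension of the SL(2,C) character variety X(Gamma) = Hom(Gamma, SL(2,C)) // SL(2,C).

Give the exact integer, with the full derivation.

66

Here Gamma is free of rank 23 — no relator constrains a cocycle.
So Z^1 = (sl_2)^23 in full: dim Z^1 = 69.
At an irreducible rho the centralizer of the image in sl_2 is 0, so the coboundary map sl_2 -> Z^1 is injective: dim B^1 = 3.
dim X = dim H^1 = dim Z^1 - dim B^1 = 69 - 3 = 66.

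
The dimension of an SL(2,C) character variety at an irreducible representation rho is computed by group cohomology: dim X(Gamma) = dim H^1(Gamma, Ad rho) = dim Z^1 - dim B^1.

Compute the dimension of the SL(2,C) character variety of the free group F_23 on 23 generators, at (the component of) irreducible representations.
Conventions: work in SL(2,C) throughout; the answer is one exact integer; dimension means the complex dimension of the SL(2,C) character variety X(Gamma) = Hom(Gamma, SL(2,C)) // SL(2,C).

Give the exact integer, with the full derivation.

Gamma = F_23 has 23 generators and no relators.
So Z^1 = (sl_2)^23 in full: dim Z^1 = 69.
At an irreducible rho the centralizer of the image in sl_2 is 0, so the coboundary map sl_2 -> Z^1 is injective: dim B^1 = 3.
dim H^1 = 69 - 3 = 66, which is dim X.

66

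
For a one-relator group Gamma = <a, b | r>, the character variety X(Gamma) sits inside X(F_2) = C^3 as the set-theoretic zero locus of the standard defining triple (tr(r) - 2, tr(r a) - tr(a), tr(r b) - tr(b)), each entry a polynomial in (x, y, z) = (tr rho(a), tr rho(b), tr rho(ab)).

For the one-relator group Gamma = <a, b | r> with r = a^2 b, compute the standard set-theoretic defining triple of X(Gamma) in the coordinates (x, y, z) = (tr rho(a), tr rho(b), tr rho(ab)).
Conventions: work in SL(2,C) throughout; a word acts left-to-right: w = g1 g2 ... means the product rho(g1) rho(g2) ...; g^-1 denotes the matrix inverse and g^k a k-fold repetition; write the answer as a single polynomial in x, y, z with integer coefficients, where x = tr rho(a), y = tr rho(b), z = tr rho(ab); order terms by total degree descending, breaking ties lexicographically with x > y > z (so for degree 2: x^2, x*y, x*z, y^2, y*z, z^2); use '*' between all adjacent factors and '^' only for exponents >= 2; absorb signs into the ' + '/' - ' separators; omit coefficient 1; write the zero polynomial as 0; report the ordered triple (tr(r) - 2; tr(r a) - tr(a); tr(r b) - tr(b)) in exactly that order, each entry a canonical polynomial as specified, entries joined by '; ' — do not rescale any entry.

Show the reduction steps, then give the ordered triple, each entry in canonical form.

next, tr(a^2 b) = tr(a)*tr(b a) - tr(b)  (reduce the a square) = x*z - y
and tr(a^2 b a) = tr(a)*tr(a b a) - tr(a b)   [square of a] = x^2*z - x*y - z
tr(b^2 a) = tr(b)*tr(a b) - tr(a)  (reduce the b square) = y*z - x
and tr(b^2) = tr(b)*tr(b) - tr(1)  (reduce the b square) = y^2 - 2
next, tr(a^2 b^2) = tr(a)*tr(b^2 a) - tr(b^2)  (reduce the a square) = x*y*z - x^2 - y^2 + 2
assemble the triple (tr(r) - 2; tr(r a) - x; tr(r b) - y)

x*z - y - 2; x^2*z - x*y - x - z; x*y*z - x^2 - y^2 - y + 2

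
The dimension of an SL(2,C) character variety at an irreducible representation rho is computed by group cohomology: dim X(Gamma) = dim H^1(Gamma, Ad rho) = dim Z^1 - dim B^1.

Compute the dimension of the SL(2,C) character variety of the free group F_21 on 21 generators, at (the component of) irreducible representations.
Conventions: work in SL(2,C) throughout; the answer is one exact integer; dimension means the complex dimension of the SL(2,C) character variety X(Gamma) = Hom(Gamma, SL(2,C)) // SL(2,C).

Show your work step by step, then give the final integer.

The free group F_21: 21 generators, no relators.
So Z^1 = (sl_2)^21 in full: dim Z^1 = 63.
dim B^1 = 3: the coboundary map is injective because an irreducible image has centralizer 0 in sl_2.
dim X = dim H^1 = dim Z^1 - dim B^1 = 63 - 3 = 60.

60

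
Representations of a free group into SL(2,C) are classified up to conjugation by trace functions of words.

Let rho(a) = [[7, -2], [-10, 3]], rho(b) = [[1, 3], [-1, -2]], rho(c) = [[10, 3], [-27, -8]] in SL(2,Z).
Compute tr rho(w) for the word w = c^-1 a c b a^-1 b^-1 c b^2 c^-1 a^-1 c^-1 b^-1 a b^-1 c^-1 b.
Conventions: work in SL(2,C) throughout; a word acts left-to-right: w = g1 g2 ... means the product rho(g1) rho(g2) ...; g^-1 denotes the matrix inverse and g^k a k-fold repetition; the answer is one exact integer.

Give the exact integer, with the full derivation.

18091288291345

rho(c^-1) = [[-8, -3], [27, 10]]
... * rho(a) = [[7, -2], [-10, 3]]  ->  [[-26, 7], [89, -24]]
... * rho(c) = [[10, 3], [-27, -8]]  ->  [[-449, -134], [1538, 459]]
... * rho(b) = [[1, 3], [-1, -2]]  ->  [[-315, -1079], [1079, 3696]]
... * rho(a^-1) = [[3, 2], [10, 7]]  ->  [[-11735, -8183], [40197, 28030]]
... * rho(b^-1) = [[-2, -3], [1, 1]]  ->  [[15287, 27022], [-52364, -92561]]
... * rho(c) = [[10, 3], [-27, -8]]  ->  [[-576724, -170315], [1975507, 583396]]
... * rho(b) = [[1, 3], [-1, -2]]  ->  [[-406409, -1389542], [1392111, 4759729]]
... * rho(b) = [[1, 3], [-1, -2]]  ->  [[983133, 1559857], [-3367618, -5343125]]
... * rho(c^-1) = [[-8, -3], [27, 10]]  ->  [[34251075, 12649171], [-117323431, -43328396]]
... * rho(a^-1) = [[3, 2], [10, 7]]  ->  [[229244935, 157046347], [-785254253, -537945634]]
... * rho(c^-1) = [[-8, -3], [27, 10]]  ->  [[2406291889, 882728665], [-8242498094, -3023693581]]
... * rho(b^-1) = [[-2, -3], [1, 1]]  ->  [[-3929855113, -6336147002], [13461302607, 21703800701]]
... * rho(a) = [[7, -2], [-10, 3]]  ->  [[35852484229, -11148730780], [-122808888761, 38188796889]]
... * rho(b^-1) = [[-2, -3], [1, 1]]  ->  [[-82853699238, -118706183467], [283806574411, 406615463172]]
... * rho(c^-1) = [[-8, -3], [27, 10]]  ->  [[-2542237359705, -938500736956], [8708164910356, 3214734908487]]
... * rho(b) = [[1, 3], [-1, -2]]  ->  [[-1603736622749, -5749710605203], [5493430001869, 19695024914094]]
tr = -1603736622749 + 19695024914094 = 18091288291345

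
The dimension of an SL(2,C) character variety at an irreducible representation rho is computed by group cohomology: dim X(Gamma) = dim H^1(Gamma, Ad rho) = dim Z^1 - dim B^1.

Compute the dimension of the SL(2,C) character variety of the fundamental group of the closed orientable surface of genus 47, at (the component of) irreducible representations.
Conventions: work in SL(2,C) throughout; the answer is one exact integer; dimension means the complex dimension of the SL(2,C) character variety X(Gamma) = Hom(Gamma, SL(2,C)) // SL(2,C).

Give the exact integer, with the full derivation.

276

The genus-47 surface group: 2g = 94 generators, one relator prod [a_i, b_i].
Before the relator condition, cocycle space has dim 3*94 = 282.
d_2 is surjective at irreducible rho (its cokernel H^2 is dual to H^0 = 0), so dim Z^1 = 282 - 3 = 279.
dim B^1 = 3 (coboundaries, injective at irreducible rho).
dim X = dim H^1 = 279 - 3 = 276.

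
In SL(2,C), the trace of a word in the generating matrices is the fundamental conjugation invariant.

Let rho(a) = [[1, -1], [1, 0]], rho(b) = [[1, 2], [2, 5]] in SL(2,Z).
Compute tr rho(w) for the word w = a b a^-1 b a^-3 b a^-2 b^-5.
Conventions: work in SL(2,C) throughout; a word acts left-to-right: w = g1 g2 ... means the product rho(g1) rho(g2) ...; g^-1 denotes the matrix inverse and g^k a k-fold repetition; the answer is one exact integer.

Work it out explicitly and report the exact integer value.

rho(a) = [[1, -1], [1, 0]]
... * rho(b) = [[1, 2], [2, 5]]  ->  [[-1, -3], [1, 2]]
... * rho(a^-1) = [[0, 1], [-1, 1]]  ->  [[3, -4], [-2, 3]]
... * rho(b) = [[1, 2], [2, 5]]  ->  [[-5, -14], [4, 11]]
... * rho(a^-1) = [[0, 1], [-1, 1]]  ->  [[14, -19], [-11, 15]]
... * rho(a^-1) = [[0, 1], [-1, 1]]  ->  [[19, -5], [-15, 4]]
... * rho(a^-1) = [[0, 1], [-1, 1]]  ->  [[5, 14], [-4, -11]]
... * rho(b) = [[1, 2], [2, 5]]  ->  [[33, 80], [-26, -63]]
... * rho(a^-1) = [[0, 1], [-1, 1]]  ->  [[-80, 113], [63, -89]]
... * rho(a^-1) = [[0, 1], [-1, 1]]  ->  [[-113, 33], [89, -26]]
... * rho(b^-1) = [[5, -2], [-2, 1]]  ->  [[-631, 259], [497, -204]]
... * rho(b^-1) = [[5, -2], [-2, 1]]  ->  [[-3673, 1521], [2893, -1198]]
... * rho(b^-1) = [[5, -2], [-2, 1]]  ->  [[-21407, 8867], [16861, -6984]]
... * rho(b^-1) = [[5, -2], [-2, 1]]  ->  [[-124769, 51681], [98273, -40706]]
... * rho(b^-1) = [[5, -2], [-2, 1]]  ->  [[-727207, 301219], [572777, -237252]]
tr = -727207 + -237252 = -964459

-964459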